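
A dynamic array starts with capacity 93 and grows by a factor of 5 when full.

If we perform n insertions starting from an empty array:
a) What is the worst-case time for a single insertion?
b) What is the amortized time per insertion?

(a) Worst-case single insertion: O(n) -- when the array is full at capacity c, the resize copies all c elements, and c can be Theta(n).
(b) Resizes happen at sizes 93, 465, 2325, ... Total copy cost for n insertions: 93 + 465 + ... = O(n) (geometric series with ratio 1/5). Amortized cost per insertion: O(n)/n = O(1).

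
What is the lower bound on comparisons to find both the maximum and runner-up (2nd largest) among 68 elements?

Lower bound: finding the max needs 68-1 comparisons. By an adversary weight-doubling argument, the maximum element must personally win at least ceil(log_2(68)) = 7 comparisons in any correct algorithm. The 2nd largest is among those 7 direct losers, and distinguishing it requires 7-1 more comparisons. Total >= 68-1 + 7-1 = 73. A balanced tournament achieves this bound exactly.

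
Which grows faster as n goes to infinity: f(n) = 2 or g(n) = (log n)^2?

g(n) = (log n)^2 grows faster: any unbounded function dominates a constant.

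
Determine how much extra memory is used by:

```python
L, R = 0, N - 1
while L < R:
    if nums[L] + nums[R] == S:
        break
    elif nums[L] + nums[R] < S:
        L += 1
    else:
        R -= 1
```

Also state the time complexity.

Space complexity: O(1).
Only a constant amount of auxiliary storage is used; nothing grows with n.
Time complexity: O(n).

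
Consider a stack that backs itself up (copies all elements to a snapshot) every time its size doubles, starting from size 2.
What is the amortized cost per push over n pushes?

Backups occur at sizes 2, 4, 8, ..., copying 2 + 4 + 8 + ... <= 2n elements total (geometric series). Spread over n pushes, the amortized backup cost is O(1) per push.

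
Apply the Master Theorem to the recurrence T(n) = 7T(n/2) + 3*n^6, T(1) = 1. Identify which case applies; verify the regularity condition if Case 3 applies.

a=7, b=2, f(n)=3*n^6.
log_2(7) = 2.807 < 6.
f(n) = Omega(n^(2.807+epsilon)) for some epsilon > 0, so Case 3 is the candidate.
Regularity: a*f(n/b) = 7*3*(n/2)^6 = (7/64)*3*n^6 <= c*f(n) with c = 7/64 < 1. Satisfied.
Case 3: T(n) = Theta(n^6).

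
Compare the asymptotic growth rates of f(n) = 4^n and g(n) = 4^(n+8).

f(n) = 4^n and g(n) = 4^(n+8) are Theta of each other: 4^(n+8) = 4^8 * 4^n = Theta(4^n).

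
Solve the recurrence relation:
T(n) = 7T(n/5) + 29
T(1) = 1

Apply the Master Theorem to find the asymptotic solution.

a=7, b=5, f(n)=29. log_5(7) = 1.209. Case 1 of Master Theorem: T(n) = O(n^1.209).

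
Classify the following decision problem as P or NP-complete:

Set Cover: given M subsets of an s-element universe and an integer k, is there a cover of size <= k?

This problem is NP-complete: one of Karp's 21 NP-complete problems (with k part of the input).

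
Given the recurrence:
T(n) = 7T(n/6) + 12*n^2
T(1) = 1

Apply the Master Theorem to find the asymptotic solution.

a=7, b=6, f(n)=12*n^2. log_6(7) = 1.086 < 2. Case 3: T(n) = O(n^2).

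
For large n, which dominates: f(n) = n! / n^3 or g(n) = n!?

g(n) = n! grows faster: the ratio n!/(n!/n^3) = n^3 -> infinity.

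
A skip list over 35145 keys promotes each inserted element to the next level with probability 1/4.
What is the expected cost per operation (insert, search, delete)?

Expected number of levels is O(log_4(35145)) = O(log n). A search visits O(1) expected nodes per level over O(log n) levels. Insert/delete are a search plus O(1) pointer updates per level. Expected O(log n) per operation.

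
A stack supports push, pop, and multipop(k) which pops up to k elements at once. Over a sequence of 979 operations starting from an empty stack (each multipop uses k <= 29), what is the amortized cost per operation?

Each element is pushed exactly once and popped at most once (whether by pop or as part of a multipop). So the total number of individual pops over the whole sequence is at most the number of pushes, which is at most 979. Total work <= 2 * 979, hence O(1) amortized per operation.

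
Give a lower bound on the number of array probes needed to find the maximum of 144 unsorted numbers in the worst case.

Adversary: any unprobed cell could hold a value larger than everything seen so far. If fewer than 144 cells are probed, the adversary places the max in an unprobed cell. So all 144 cells must be examined; together with 144-1 comparisons this is tight.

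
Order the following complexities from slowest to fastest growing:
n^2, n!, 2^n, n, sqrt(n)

Ordered by growth rate: sqrt(n) < n < n^2 < 2^n < n!.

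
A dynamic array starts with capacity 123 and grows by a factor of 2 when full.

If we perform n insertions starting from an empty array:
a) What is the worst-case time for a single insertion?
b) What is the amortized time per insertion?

(a) Worst-case single insertion: O(n) -- when the array is full at capacity c, the resize copies all c elements, and c can be Theta(n).
(b) Resizes happen at sizes 123, 246, 492, ... Total copy cost for n insertions: 123 + 246 + ... = O(n) (geometric series with ratio 1/2). Amortized cost per insertion: O(n)/n = O(1).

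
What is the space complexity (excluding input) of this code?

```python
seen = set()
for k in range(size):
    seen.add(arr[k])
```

Space complexity: O(n).
Auxiliary storage grows linearly with the input size n in the worst case.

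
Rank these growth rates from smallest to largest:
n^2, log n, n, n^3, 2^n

Ordered by growth rate: log n < n < n^2 < n^3 < 2^n.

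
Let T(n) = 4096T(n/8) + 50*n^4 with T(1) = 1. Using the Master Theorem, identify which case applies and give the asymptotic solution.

a=4096, b=8, f(n)=50*n^4.
log_8(4096) = 4, so n^(log_b(a)) = n^4.
f(n) = Theta(n^4), so Case 2 applies.
T(n) = Theta(n^4 log n).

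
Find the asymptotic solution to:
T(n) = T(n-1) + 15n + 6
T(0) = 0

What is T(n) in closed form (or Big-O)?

Dominant term in sum is 15*sum(i, i=1..n) = 15*n*(n+1)/2 = O(n^2).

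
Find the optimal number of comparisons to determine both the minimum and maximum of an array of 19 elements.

Naive approach: 36 comparisons (18 for max + 18 for min).
Optimal: Compare elements in pairs first (floor(n/2) = 9 comparisons), then find max among winners and min among losers (9 comparisons each).
Total: ceil(3n/2) - 2 = 27 comparisons. An adversary argument shows this is also a lower bound.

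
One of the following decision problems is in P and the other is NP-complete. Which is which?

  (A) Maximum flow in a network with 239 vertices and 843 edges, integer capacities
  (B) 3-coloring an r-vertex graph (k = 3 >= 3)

(A) is P: Edmonds-Karp / push-relabel run in polynomial time.
(B) is NP-complete: graph k-coloring for k>=3 is NP-complete by reduction from 3-SAT.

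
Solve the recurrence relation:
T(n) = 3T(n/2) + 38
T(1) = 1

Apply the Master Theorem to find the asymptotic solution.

a=3, b=2, f(n)=38. log_2(3) = 1.585. Case 1 of Master Theorem: T(n) = O(n^1.585).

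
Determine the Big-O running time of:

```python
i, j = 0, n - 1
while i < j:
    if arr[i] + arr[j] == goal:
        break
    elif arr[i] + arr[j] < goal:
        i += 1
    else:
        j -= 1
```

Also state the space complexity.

Time complexity: O(n).
Space complexity: O(1).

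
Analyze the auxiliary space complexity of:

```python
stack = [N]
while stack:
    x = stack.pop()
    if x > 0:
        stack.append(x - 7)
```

Space complexity: O(1).
Only a constant amount of auxiliary storage is used; nothing grows with n.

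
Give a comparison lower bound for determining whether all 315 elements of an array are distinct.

In the algebraic decision-tree model, the YES region for element distinctness on 315 elements has 315! connected components (one per ordering). Ben-Or's theorem then gives a lower bound of Omega(log(n!)) = Omega(n log n).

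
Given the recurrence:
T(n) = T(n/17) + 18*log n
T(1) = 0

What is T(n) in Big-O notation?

Each of the log_17(n) levels adds O(log n). T(n) = O(log^2 n).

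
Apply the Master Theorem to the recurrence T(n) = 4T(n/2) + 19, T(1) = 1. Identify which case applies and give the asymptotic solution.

a=4, b=2, f(n)=19.
log_2(4) = 2 > 0.
Since f(n) = O(n^0) is polynomially smaller than n^2, Case 1 applies.
T(n) = Theta(n^2).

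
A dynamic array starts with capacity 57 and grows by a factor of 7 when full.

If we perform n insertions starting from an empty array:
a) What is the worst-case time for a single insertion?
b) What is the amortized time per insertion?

(a) Worst-case single insertion: O(n) -- when the array is full at capacity c, the resize copies all c elements, and c can be Theta(n).
(b) Resizes happen at sizes 57, 399, 2793, ... Total copy cost for n insertions: 57 + 399 + ... = O(n) (geometric series with ratio 1/7). Amortized cost per insertion: O(n)/n = O(1).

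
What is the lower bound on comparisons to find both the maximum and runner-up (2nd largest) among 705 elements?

Lower bound: finding the max needs 705-1 comparisons. By an adversary weight-doubling argument, the maximum element must personally win at least ceil(log_2(705)) = 10 comparisons in any correct algorithm. The 2nd largest is among those 10 direct losers, and distinguishing it requires 10-1 more comparisons. Total >= 705-1 + 10-1 = 713. A balanced tournament achieves this bound exactly.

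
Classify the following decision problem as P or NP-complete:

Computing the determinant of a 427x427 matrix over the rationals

This problem is in P: Gaussian elimination runs in O(n^3).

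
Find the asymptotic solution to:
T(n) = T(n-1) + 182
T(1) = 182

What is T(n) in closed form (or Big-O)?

Unrolling: T(n) = T(n-1) + 182 = T(n-2) + 2*182 = ... = T(1) + (n-1)*182 = 182 + (n-1)*182 = 182n.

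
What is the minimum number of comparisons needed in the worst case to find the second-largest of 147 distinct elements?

Lower bound: finding the max needs 147-1 comparisons. By the adversary weight-doubling argument, the max must personally win >= ceil(log_2(147)) = 8 comparisons; the 2nd-largest is among those 8 losers, needing 8-1 more comparisons. Total >= 147-1 + 8-1 = 153. A balanced knockout tournament achieves this.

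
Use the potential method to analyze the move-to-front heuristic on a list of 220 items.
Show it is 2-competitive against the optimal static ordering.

Let Phi = number of inversions between the MTF list and the optimal static list (0 <= Phi <= C(220,2)). Accessing an element at MTF position k and optimal position j: the move-to-front destroys all k-1 inversions in front of it that are not in front in optimal (>= k-j of them) and creates at most j-1 new ones. Amortized cost <= k + (j-1) - (k-j) = 2j - 1 <= 2 * optimal cost.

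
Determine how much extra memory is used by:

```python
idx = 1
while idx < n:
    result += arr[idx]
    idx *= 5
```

Space complexity: O(1).
Only a constant amount of auxiliary storage is used; nothing grows with n.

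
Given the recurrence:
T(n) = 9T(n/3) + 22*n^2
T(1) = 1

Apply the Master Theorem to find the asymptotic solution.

a=9, b=3, f(n)=22*n^2. log_3(9) = 2. Case 2: T(n) = O(n^2 log n).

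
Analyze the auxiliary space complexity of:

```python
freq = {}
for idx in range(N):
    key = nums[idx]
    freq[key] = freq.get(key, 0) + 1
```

Space complexity: O(n).
Auxiliary storage grows linearly with the input size n in the worst case.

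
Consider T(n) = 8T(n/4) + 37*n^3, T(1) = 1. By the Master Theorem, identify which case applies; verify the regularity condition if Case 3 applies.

a=8, b=4, f(n)=37*n^3.
log_4(8) = 1.5 < 3.
f(n) = Omega(n^(1.5+epsilon)) for some epsilon > 0, so Case 3 is the candidate.
Regularity: a*f(n/b) = 8*37*(n/4)^3 = (8/64)*37*n^3 <= c*f(n) with c = 8/64 < 1. Satisfied.
Case 3: T(n) = Theta(n^3).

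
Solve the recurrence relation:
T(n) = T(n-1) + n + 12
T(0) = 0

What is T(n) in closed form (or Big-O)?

Dominant term in sum is 1*sum(i, i=1..n) = 1*n*(n+1)/2 = O(n^2).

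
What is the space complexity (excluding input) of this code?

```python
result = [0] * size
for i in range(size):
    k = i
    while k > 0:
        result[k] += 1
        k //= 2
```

Space complexity: O(n).
Auxiliary storage grows linearly with the input size n in the worst case.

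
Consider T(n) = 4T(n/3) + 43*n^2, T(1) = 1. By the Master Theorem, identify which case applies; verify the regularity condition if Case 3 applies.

a=4, b=3, f(n)=43*n^2.
log_3(4) = 1.262 < 2.
f(n) = Omega(n^(1.262+epsilon)) for some epsilon > 0, so Case 3 is the candidate.
Regularity: a*f(n/b) = 4*43*(n/3)^2 = (4/9)*43*n^2 <= c*f(n) with c = 4/9 < 1. Satisfied.
Case 3: T(n) = Theta(n^2).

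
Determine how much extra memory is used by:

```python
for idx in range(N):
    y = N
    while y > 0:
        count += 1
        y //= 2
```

Space complexity: O(1).
Only a constant amount of auxiliary storage is used; nothing grows with n.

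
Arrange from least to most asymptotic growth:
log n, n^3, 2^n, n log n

Ordered by growth rate: log n < n log n < n^3 < 2^n.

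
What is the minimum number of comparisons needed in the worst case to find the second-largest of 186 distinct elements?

Lower bound: finding the max needs 186-1 comparisons. By the adversary weight-doubling argument, the max must personally win >= ceil(log_2(186)) = 8 comparisons; the 2nd-largest is among those 8 losers, needing 8-1 more comparisons. Total >= 186-1 + 8-1 = 192. A balanced knockout tournament achieves this.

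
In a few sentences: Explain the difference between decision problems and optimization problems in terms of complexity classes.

Decision problems have yes/no answers and are classified into P, NP, etc. Optimization problems seek the best solution. Every optimization problem has a corresponding decision version. If the decision version is NP-complete, the optimization version is NP-hard.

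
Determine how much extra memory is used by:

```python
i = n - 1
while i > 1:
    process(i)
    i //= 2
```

Space complexity: O(1).
Only a constant amount of auxiliary storage is used; nothing grows with n.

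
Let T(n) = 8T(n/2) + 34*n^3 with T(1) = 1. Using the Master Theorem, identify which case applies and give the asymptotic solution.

a=8, b=2, f(n)=34*n^3.
log_2(8) = 3, so n^(log_b(a)) = n^3.
f(n) = Theta(n^3), so Case 2 applies.
T(n) = Theta(n^3 log n).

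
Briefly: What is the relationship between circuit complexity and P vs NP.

A language is in P iff it has polynomial-size uniform circuit families. P/poly contains all languages decidable by polynomial-size circuits (even non-uniform). If NP is not in P/poly, then P != NP. Proving super-polynomial circuit lower bounds for an NP problem would separate P from NP.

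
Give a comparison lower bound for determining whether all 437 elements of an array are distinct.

In the algebraic decision-tree model, the YES region for element distinctness on 437 elements has 437! connected components (one per ordering). Ben-Or's theorem then gives a lower bound of Omega(log(n!)) = Omega(n log n).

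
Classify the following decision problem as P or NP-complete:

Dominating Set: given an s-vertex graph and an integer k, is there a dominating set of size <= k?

This problem is NP-complete: reduces from Set Cover (with k part of the input).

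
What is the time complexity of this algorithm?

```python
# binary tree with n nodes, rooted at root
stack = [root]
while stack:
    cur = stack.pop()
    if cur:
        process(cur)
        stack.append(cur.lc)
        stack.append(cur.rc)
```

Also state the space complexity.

Time complexity: O(n).
Space complexity: O(n).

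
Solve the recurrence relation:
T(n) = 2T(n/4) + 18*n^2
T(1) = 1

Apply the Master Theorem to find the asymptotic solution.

a=2, b=4, f(n)=18*n^2. log_4(2) = 0.5 < 2. Case 3: T(n) = O(n^2).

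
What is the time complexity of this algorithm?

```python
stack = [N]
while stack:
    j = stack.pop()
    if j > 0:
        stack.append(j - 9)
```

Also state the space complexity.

Time complexity: O(n).
Space complexity: O(1).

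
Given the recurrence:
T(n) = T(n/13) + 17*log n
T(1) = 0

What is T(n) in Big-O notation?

Each of the log_13(n) levels adds O(log n). T(n) = O(log^2 n).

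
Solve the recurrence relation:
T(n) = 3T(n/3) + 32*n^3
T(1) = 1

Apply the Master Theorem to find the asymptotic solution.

a=3, b=3, f(n)=32*n^3. log_3(3) = 1 < 3. Case 3: T(n) = O(n^3).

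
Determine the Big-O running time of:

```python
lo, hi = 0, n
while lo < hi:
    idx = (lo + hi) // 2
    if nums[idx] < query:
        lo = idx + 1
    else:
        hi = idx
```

Time complexity: O(log n).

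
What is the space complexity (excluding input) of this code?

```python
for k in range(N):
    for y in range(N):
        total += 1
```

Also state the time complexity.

Space complexity: O(1).
Only a constant amount of auxiliary storage is used; nothing grows with n.
Time complexity: O(n^2).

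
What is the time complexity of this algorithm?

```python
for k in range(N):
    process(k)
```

Time complexity: O(n).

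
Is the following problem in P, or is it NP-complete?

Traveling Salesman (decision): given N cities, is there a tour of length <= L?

This problem is NP-complete: reduces from Hamiltonian Cycle.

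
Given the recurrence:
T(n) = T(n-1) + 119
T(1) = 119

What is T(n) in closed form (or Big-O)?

Unrolling: T(n) = T(n-1) + 119 = T(n-2) + 2*119 = ... = T(1) + (n-1)*119 = 119 + (n-1)*119 = 119n.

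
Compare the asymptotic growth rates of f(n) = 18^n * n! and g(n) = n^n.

f(n) = 18^n * n! grows faster: by Stirling n! ~ sqrt(2 pi n)(n/e)^n, so 18^n n! / n^n ~ (18/e)^n sqrt(2 pi n) -> infinity since 18/e > 1.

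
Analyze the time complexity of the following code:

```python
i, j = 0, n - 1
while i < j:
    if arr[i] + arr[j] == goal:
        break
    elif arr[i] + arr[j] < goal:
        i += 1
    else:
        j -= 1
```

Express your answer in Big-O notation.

Time complexity: O(n).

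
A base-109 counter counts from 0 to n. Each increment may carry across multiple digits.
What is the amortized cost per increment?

Digit at position i changes every 109^i increments. Total digit changes over n increments: n * 109/(109-1) = O(n). Amortized: O(1).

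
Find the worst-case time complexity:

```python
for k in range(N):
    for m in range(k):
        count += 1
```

Time complexity: O(n^2).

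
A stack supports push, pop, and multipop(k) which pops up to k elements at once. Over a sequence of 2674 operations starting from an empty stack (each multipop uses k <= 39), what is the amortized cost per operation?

Each element is pushed exactly once and popped at most once (whether by pop or as part of a multipop). So the total number of individual pops over the whole sequence is at most the number of pushes, which is at most 2674. Total work <= 2 * 2674, hence O(1) amortized per operation.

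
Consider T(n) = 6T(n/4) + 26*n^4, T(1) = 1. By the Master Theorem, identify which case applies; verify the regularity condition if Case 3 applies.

a=6, b=4, f(n)=26*n^4.
log_4(6) = 1.292 < 4.
f(n) = Omega(n^(1.292+epsilon)) for some epsilon > 0, so Case 3 is the candidate.
Regularity: a*f(n/b) = 6*26*(n/4)^4 = (6/256)*26*n^4 <= c*f(n) with c = 6/256 < 1. Satisfied.
Case 3: T(n) = Theta(n^4).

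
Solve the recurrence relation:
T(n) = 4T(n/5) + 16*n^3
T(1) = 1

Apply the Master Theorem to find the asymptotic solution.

a=4, b=5, f(n)=16*n^3. log_5(4) = 0.8614 < 3. Case 3: T(n) = O(n^3).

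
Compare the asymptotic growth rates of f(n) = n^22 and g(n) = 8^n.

g(n) = 8^n grows faster: any exponential with base > 1 dominates every polynomial.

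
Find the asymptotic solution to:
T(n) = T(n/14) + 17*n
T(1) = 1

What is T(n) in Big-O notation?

Geometric series: 17*n*(1 + 1/14 + 1/14^2 + ...) = O(n). T(n) = O(n).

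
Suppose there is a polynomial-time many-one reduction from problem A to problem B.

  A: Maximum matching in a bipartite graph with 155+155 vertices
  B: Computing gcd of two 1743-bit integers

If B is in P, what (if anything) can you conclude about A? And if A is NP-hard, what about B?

A poly-time reduction A <=_p B means any A-instance can be transformed to a B-instance in poly time.
If B is in P: compose the reduction with B's poly-time algorithm to solve A in poly time, so A is in P.
If A is NP-hard: every NP problem reduces to A, which reduces to B; composing reductions, every NP problem reduces to B, so B is NP-hard.
(Here in fact A is P and B is P.)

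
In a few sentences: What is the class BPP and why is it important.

BPP (Bounded-error Probabilistic Polynomial time) is the class of problems solvable by a randomized algorithm in polynomial time with error probability at most 1/3. BPP contains P and is contained in PSPACE. It is widely conjectured that P = BPP, meaning randomness does not help for decision problems.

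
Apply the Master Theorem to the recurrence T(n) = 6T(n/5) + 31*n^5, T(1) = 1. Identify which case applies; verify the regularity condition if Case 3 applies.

a=6, b=5, f(n)=31*n^5.
log_5(6) = 1.113 < 5.
f(n) = Omega(n^(1.113+epsilon)) for some epsilon > 0, so Case 3 is the candidate.
Regularity: a*f(n/b) = 6*31*(n/5)^5 = (6/3125)*31*n^5 <= c*f(n) with c = 6/3125 < 1. Satisfied.
Case 3: T(n) = Theta(n^5).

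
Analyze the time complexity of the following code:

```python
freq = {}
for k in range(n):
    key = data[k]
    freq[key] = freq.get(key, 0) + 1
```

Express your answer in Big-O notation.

Time complexity: O(n).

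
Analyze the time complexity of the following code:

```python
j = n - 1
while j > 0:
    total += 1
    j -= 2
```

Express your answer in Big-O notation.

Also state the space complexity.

Time complexity: O(n).
Space complexity: O(1).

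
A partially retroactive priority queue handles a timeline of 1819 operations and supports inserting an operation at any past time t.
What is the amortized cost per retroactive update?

Partially retroactive priority queues (Demaine-Iacono-Langerman) allow updates at past times with queries only at the present. With a balanced BST over the m = 1819 timeline events tracking bridges, each retroactive insert or delete is O(log m) amortized.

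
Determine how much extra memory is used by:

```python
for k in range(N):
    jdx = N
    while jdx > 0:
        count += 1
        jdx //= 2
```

Space complexity: O(1).
Only a constant amount of auxiliary storage is used; nothing grows with n.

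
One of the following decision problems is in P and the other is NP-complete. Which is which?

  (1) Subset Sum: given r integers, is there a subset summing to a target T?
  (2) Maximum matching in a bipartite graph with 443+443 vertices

(1) is NP-complete: one of Karp's 21 NP-complete problems.
(2) is P: Hopcroft-Karp runs in O(E sqrt(V)).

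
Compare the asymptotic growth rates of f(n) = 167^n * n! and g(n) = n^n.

f(n) = 167^n * n! grows faster: by Stirling n! ~ sqrt(2 pi n)(n/e)^n, so 167^n n! / n^n ~ (167/e)^n sqrt(2 pi n) -> infinity since 167/e > 1.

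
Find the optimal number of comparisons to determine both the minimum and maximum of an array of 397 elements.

Naive approach: 792 comparisons (396 for max + 396 for min).
Optimal: Compare elements in pairs first (floor(n/2) = 198 comparisons), then find max among winners and min among losers (198 comparisons each).
Total: ceil(3n/2) - 2 = 594 comparisons. An adversary argument shows this is also a lower bound.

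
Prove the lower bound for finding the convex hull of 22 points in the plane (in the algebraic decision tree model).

Reduction from sorting: given 22 numbers x_1,...,x_{22}, map x_i to the point (x_i, x_i^2) on the parabola y = x^2. All points are on the convex hull, and walking the hull gives them in sorted x-order. Since sorting requires Omega(n log n), so does planar convex hull.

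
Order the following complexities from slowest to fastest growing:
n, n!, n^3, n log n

Ordered by growth rate: n < n log n < n^3 < n!.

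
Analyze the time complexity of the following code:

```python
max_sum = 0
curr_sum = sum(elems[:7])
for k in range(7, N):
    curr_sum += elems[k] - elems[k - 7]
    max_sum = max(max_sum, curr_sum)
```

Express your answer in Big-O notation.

Time complexity: O(n).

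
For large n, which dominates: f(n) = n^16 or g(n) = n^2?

f(n) = n^16 grows faster: n^16/n^2 = n^14 -> infinity.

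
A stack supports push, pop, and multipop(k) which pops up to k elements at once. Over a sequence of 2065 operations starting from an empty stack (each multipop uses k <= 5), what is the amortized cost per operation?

Each element is pushed exactly once and popped at most once (whether by pop or as part of a multipop). So the total number of individual pops over the whole sequence is at most the number of pushes, which is at most 2065. Total work <= 2 * 2065, hence O(1) amortized per operation.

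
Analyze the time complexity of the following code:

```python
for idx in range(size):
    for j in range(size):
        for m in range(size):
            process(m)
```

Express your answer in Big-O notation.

Time complexity: O(n^3).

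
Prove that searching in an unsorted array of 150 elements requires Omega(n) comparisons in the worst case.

An adversary can always place the target in the last position checked. Until all 150 positions are examined, the target might be in any unchecked position. Therefore 150 comparisons are necessary.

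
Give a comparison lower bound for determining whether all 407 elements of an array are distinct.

In the algebraic decision-tree model, the YES region for element distinctness on 407 elements has 407! connected components (one per ordering). Ben-Or's theorem then gives a lower bound of Omega(log(n!)) = Omega(n log n).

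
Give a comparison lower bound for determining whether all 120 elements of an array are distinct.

In the algebraic decision-tree model, the YES region for element distinctness on 120 elements has 120! connected components (one per ordering). Ben-Or's theorem then gives a lower bound of Omega(log(n!)) = Omega(n log n).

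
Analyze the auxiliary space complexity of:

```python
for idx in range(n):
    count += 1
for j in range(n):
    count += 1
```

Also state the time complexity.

Space complexity: O(1).
Only a constant amount of auxiliary storage is used; nothing grows with n.
Time complexity: O(n).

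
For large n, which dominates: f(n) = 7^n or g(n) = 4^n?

f(n) = 7^n grows faster: (7/4)^n -> infinity since 7/4 > 1.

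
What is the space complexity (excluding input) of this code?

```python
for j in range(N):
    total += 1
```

Space complexity: O(1).
Only a constant amount of auxiliary storage is used; nothing grows with n.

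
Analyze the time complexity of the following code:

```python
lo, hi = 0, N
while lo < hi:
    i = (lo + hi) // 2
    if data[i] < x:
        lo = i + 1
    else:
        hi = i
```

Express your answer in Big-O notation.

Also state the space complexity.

Time complexity: O(log n).
Space complexity: O(1).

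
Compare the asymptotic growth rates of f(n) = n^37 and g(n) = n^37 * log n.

g(n) = n^37 * log n grows faster: extra log n factor -> infinity.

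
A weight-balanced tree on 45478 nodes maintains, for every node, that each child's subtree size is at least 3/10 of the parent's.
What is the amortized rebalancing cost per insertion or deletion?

With balance ratio 3/10, tree height is O(log_{10/3}(45478)) = O(log n). A rebalance at a node of size s costs O(s) but requires Omega(s) updates in that subtree to retrigger. Summed over the O(log n) ancestors of the touched leaf, amortized rebalancing is O(log n).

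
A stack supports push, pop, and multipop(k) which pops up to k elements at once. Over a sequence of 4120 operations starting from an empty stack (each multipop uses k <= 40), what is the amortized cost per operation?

Each element is pushed exactly once and popped at most once (whether by pop or as part of a multipop). So the total number of individual pops over the whole sequence is at most the number of pushes, which is at most 4120. Total work <= 2 * 4120, hence O(1) amortized per operation.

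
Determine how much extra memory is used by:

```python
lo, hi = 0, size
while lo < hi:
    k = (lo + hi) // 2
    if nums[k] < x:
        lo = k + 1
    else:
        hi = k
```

Space complexity: O(1).
Only a constant amount of auxiliary storage is used; nothing grows with n.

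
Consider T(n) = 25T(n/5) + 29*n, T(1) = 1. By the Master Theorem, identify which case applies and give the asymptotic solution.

a=25, b=5, f(n)=29*n.
log_5(25) = 2 > 1.
Since f(n) = O(n^1) is polynomially smaller than n^2, Case 1 applies.
T(n) = Theta(n^2).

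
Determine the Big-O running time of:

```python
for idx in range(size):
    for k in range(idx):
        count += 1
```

Time complexity: O(n^2).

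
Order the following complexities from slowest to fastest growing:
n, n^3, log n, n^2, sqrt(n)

Ordered by growth rate: log n < sqrt(n) < n < n^2 < n^3.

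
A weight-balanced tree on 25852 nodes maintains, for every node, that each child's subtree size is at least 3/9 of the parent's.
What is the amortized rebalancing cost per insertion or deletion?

With balance ratio 3/9, tree height is O(log_{9/3}(25852)) = O(log n). A rebalance at a node of size s costs O(s) but requires Omega(s) updates in that subtree to retrigger. Summed over the O(log n) ancestors of the touched leaf, amortized rebalancing is O(log n).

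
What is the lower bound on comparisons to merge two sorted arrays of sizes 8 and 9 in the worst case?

Adversary: with |8 - 9| <= 1 the inputs can be fully interleaved so that every adjacent pair in the merged output comes from different arrays. Then each of the 16 adjacent pairs must be directly compared, or the algorithm cannot determine their relative order. Standard merge meets this bound.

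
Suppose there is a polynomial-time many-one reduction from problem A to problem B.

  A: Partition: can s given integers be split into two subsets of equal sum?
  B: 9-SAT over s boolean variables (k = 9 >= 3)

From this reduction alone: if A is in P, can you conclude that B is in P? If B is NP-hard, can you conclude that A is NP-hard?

A poly-time reduction A <=_p B transfers tractability DOWN (B easy => A easy) and hardness UP (A hard => B hard), not the reverse.
From A in P, the reduction alone does NOT give B in P: any problem in P trivially reduces to SAT, yet SAT is not known to be in P.
From B NP-hard, the reduction alone does NOT give A NP-hard: again, easy problems reduce to hard ones.
(Here in fact A is NP-complete and B is NP-complete.)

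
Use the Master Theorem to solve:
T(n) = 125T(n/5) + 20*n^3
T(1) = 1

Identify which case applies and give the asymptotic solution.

a=125, b=5, f(n)=20*n^3.
log_5(125) = 3, so n^(log_b(a)) = n^3.
f(n) = Theta(n^3), so Case 2 applies.
T(n) = Theta(n^3 log n).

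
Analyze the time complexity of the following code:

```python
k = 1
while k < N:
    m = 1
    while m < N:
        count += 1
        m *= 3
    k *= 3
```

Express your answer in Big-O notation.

Time complexity: O(log^2 n).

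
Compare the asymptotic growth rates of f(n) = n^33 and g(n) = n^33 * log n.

g(n) = n^33 * log n grows faster: extra log n factor -> infinity.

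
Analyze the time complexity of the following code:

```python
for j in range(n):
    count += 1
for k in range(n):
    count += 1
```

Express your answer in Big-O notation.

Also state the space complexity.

Time complexity: O(n).
Space complexity: O(1).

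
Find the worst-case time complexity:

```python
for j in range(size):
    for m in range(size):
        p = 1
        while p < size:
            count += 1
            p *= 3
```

Time complexity: O(n^2 log n).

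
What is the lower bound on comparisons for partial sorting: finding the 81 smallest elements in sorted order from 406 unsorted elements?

Finding 81 smallest of 406 in sorted order: Omega(406) to identify the 81 smallest, plus Omega(81 log 81) to sort them. Total: Omega(n + k log k).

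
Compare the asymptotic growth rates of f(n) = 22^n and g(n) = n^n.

g(n) = n^n grows faster: n^n / 22^n = (n/22)^n -> infinity once n > 22.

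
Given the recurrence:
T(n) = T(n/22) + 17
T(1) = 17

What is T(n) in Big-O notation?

Each step divides n by 22 and adds 17. After log_22(n) steps, T(n) = O(log n).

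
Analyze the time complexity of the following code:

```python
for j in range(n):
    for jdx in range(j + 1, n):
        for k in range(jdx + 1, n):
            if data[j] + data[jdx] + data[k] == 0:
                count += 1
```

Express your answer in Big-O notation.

Time complexity: O(n^3).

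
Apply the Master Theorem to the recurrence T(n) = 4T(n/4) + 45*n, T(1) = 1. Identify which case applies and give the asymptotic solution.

a=4, b=4, f(n)=45*n.
log_4(4) = 1, so n^(log_b(a)) = n.
f(n) = Theta(n), so Case 2 applies.
T(n) = Theta(n log n).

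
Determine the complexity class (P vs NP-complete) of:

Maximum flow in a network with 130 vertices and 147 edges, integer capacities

This problem is in P: Edmonds-Karp / push-relabel run in polynomial time.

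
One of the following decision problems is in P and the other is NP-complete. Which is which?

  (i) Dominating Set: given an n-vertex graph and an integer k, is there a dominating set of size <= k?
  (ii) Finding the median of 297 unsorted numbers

(i) is NP-complete: reduces from Set Cover (with k part of the input).
(ii) is P: linear-time selection (median-of-medians) runs in O(n).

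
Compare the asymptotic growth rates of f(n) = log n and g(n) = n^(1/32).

g(n) = n^(1/32) grows faster: any positive power of n dominates log n.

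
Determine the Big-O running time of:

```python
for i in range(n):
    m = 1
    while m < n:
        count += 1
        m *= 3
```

Time complexity: O(n log n).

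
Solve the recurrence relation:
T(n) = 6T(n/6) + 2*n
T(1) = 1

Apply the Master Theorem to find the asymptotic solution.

a=6, b=6, f(n)=2*n. log_6(6) = 1. Case 2: T(n) = O(n log n).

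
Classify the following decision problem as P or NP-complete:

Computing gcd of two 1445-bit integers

This problem is in P: the Euclidean algorithm runs in polynomial time in the bit-length.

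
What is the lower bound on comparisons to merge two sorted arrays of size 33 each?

To merge two sorted arrays of size 33, we need at least 65 comparisons in the worst case. An adversary can force every element to be compared.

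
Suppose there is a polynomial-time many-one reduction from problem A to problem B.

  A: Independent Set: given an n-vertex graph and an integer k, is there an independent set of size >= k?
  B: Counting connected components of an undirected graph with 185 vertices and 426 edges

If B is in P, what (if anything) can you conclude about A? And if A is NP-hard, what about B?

A poly-time reduction A <=_p B means any A-instance can be transformed to a B-instance in poly time.
If B is in P: compose the reduction with B's poly-time algorithm to solve A in poly time, so A is in P.
If A is NP-hard: every NP problem reduces to A, which reduces to B; composing reductions, every NP problem reduces to B, so B is NP-hard.
(Here in fact A is NP-complete and B is in P, so no such reduction is known -- its existence would imply P = NP; the analysis concerns only what the assumed reduction would or would not let you conclude.)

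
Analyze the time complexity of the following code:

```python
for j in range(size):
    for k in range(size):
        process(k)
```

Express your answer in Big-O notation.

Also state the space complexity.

Time complexity: O(n^2).
Space complexity: O(1).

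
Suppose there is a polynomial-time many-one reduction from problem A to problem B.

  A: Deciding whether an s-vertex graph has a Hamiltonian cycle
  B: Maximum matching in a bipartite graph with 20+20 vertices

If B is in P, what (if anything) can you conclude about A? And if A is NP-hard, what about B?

A poly-time reduction A <=_p B means any A-instance can be transformed to a B-instance in poly time.
If B is in P: compose the reduction with B's poly-time algorithm to solve A in poly time, so A is in P.
If A is NP-hard: every NP problem reduces to A, which reduces to B; composing reductions, every NP problem reduces to B, so B is NP-hard.
(Here in fact A is NP-complete and B is in P, so no such reduction is known -- its existence would imply P = NP; the analysis concerns only what the assumed reduction would or would not let you conclude.)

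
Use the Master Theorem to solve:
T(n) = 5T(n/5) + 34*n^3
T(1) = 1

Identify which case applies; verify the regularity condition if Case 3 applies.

a=5, b=5, f(n)=34*n^3.
log_5(5) = 1 < 3.
f(n) = Omega(n^(1+epsilon)) for some epsilon > 0, so Case 3 is the candidate.
Regularity: a*f(n/b) = 5*34*(n/5)^3 = (5/125)*34*n^3 <= c*f(n) with c = 5/125 < 1. Satisfied.
Case 3: T(n) = Theta(n^3).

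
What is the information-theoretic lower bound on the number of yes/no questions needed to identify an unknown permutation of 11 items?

There are 11! = 39916800 permutations. Each yes/no question gives at most 1 bit, so at least ceil(log_2(39916800)) = 26 questions are needed.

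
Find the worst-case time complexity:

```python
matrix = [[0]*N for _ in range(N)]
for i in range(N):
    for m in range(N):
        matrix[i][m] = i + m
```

Time complexity: O(n^2).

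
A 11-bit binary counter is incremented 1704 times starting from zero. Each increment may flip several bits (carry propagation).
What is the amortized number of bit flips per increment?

Bit i flips on every 2^i-th increment, so over 1704 increments bit i flips floor(1704/2^i) times. Summing over i: total flips < 2 * 1704. Amortized: < 2 = O(1) per increment.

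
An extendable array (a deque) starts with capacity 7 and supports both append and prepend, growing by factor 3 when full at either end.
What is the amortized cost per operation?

Growth at either end copies all elements; capacities form a geometric sequence with ratio 3, so total copy cost over n operations is O(n) (two geometric series). Amortized O(1).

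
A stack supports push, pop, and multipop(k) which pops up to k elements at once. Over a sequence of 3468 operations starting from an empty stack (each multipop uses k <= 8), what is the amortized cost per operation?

Each element is pushed exactly once and popped at most once (whether by pop or as part of a multipop). So the total number of individual pops over the whole sequence is at most the number of pushes, which is at most 3468. Total work <= 2 * 3468, hence O(1) amortized per operation.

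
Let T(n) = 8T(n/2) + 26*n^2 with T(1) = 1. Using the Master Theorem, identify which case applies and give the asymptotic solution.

a=8, b=2, f(n)=26*n^2.
log_2(8) = 3 > 2.
Since f(n) = O(n^2) is polynomially smaller than n^3, Case 1 applies.
T(n) = Theta(n^3).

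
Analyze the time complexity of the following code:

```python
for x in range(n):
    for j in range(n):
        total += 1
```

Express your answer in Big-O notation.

Time complexity: O(n^2).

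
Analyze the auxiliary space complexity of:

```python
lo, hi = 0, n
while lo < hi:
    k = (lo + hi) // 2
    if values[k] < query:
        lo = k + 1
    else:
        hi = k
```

Space complexity: O(1).
Only a constant amount of auxiliary storage is used; nothing grows with n.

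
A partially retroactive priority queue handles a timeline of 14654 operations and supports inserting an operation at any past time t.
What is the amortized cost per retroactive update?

Partially retroactive priority queues (Demaine-Iacono-Langerman) allow updates at past times with queries only at the present. With a balanced BST over the m = 14654 timeline events tracking bridges, each retroactive insert or delete is O(log m) amortized.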